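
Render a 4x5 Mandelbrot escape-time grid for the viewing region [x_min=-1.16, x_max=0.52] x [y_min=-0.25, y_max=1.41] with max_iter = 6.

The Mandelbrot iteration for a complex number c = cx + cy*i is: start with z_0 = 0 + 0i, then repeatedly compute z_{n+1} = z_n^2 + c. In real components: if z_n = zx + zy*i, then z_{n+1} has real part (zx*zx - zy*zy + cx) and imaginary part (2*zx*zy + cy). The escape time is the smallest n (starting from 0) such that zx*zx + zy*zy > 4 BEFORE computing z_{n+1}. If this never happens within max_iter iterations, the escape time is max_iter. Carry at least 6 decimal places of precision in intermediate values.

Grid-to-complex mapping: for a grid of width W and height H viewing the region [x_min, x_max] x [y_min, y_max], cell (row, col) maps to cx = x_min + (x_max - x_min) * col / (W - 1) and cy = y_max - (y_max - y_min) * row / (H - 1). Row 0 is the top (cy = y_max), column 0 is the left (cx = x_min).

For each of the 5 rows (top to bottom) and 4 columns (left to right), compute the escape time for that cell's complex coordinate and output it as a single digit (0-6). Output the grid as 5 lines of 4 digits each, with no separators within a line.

Answer: 2222
3462
4664
6665
6665

Derivation:
(row=0, col=0): c = -1.1600 + 1.4100i → escape time 2
(row=0, col=1): c = -0.6000 + 1.4100i → escape time 2
(row=0, col=2): c = -0.0400 + 1.4100i → escape time 2
(row=0, col=3): c = 0.5200 + 1.4100i → escape time 2
(row=1, col=0): c = -1.1600 + 0.9950i → escape time 3
(row=1, col=1): c = -0.6000 + 0.9950i → escape time 4
(row=1, col=2): c = -0.0400 + 0.9950i → escape time 6
(row=1, col=3): c = 0.5200 + 0.9950i → escape time 2
(row=2, col=0): c = -1.1600 + 0.5800i → escape time 4
(row=2, col=1): c = -0.6000 + 0.5800i → escape time 6
(row=2, col=2): c = -0.0400 + 0.5800i → escape time 6
(row=2, col=3): c = 0.5200 + 0.5800i → escape time 4
(row=3, col=0): c = -1.1600 + 0.1650i → escape time 6
(row=3, col=1): c = -0.6000 + 0.1650i → escape time 6
(row=3, col=2): c = -0.0400 + 0.1650i → escape time 6
(row=3, col=3): c = 0.5200 + 0.1650i → escape time 5
(row=4, col=0): c = -1.1600 + -0.2500i → escape time 6
(row=4, col=1): c = -0.6000 + -0.2500i → escape time 6
(row=4, col=2): c = -0.0400 + -0.2500i → escape time 6
(row=4, col=3): c = 0.5200 + -0.2500i → escape time 5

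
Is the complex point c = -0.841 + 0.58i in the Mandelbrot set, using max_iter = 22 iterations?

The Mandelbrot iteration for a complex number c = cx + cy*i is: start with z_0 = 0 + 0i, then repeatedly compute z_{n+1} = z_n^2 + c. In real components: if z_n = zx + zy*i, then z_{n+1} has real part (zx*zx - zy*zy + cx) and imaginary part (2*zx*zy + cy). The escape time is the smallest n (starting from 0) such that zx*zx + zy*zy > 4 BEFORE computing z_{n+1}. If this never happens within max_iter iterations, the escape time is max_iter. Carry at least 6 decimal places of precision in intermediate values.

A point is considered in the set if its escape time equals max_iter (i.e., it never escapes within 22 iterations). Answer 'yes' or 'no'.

z_0 = 0 + 0i, c = -0.8410 + 0.5800i
Iter 1: z = -0.8410 + 0.5800i, |z|^2 = 1.0437
Iter 2: z = -0.4701 + -0.3956i, |z|^2 = 0.3775
Iter 3: z = -0.7765 + 0.9519i, |z|^2 = 1.5090
Iter 4: z = -1.1443 + -0.8982i, |z|^2 = 2.1162
Iter 5: z = -0.3385 + 2.6357i, |z|^2 = 7.0614
Escaped at iteration 5

Answer: no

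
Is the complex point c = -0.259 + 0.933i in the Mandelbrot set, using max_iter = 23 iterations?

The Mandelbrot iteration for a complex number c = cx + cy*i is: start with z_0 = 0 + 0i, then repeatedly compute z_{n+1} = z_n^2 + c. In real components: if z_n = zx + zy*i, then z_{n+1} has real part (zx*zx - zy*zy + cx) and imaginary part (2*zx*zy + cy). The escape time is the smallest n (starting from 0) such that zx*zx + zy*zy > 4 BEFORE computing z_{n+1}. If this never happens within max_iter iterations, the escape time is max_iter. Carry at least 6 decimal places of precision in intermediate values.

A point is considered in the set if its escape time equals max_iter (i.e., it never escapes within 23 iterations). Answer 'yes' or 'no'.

Answer: no

Derivation:
z_0 = 0 + 0i, c = -0.2590 + 0.9330i
Iter 1: z = -0.2590 + 0.9330i, |z|^2 = 0.9376
Iter 2: z = -1.0624 + 0.4497i, |z|^2 = 1.3309
Iter 3: z = 0.6675 + -0.0225i, |z|^2 = 0.4460
Iter 4: z = 0.1860 + 0.9029i, |z|^2 = 0.8498
Iter 5: z = -1.0396 + 1.2689i, |z|^2 = 2.6910
Iter 6: z = -0.7883 + -1.7054i, |z|^2 = 3.5298
Iter 7: z = -2.5461 + 3.6217i, |z|^2 = 19.5990
Escaped at iteration 7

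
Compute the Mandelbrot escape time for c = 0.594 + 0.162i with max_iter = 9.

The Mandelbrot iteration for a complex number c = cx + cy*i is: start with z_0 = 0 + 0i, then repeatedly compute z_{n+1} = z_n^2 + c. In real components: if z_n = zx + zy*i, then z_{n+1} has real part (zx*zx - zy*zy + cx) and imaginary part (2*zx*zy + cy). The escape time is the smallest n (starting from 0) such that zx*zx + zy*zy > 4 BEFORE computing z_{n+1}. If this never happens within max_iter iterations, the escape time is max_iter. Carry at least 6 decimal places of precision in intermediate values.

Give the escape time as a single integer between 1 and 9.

z_0 = 0 + 0i, c = 0.5940 + 0.1620i
Iter 1: z = 0.5940 + 0.1620i, |z|^2 = 0.3791
Iter 2: z = 0.9206 + 0.3545i, |z|^2 = 0.9731
Iter 3: z = 1.3159 + 0.8146i, |z|^2 = 2.3951
Iter 4: z = 1.6619 + 2.3058i, |z|^2 = 8.0786
Escaped at iteration 4

Answer: 4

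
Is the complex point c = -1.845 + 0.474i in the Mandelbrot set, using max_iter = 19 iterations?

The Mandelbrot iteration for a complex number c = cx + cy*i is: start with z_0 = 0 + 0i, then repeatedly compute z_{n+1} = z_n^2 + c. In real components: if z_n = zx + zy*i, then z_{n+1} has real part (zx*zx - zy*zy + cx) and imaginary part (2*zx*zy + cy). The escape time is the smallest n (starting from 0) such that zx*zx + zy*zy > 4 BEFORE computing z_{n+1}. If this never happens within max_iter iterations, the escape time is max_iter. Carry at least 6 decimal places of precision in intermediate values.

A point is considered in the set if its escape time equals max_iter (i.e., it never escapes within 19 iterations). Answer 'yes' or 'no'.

Answer: no

Derivation:
z_0 = 0 + 0i, c = -1.8450 + 0.4740i
Iter 1: z = -1.8450 + 0.4740i, |z|^2 = 3.6287
Iter 2: z = 1.3343 + -1.2751i, |z|^2 = 3.4063
Iter 3: z = -1.6903 + -2.9288i, |z|^2 = 11.4347
Escaped at iteration 3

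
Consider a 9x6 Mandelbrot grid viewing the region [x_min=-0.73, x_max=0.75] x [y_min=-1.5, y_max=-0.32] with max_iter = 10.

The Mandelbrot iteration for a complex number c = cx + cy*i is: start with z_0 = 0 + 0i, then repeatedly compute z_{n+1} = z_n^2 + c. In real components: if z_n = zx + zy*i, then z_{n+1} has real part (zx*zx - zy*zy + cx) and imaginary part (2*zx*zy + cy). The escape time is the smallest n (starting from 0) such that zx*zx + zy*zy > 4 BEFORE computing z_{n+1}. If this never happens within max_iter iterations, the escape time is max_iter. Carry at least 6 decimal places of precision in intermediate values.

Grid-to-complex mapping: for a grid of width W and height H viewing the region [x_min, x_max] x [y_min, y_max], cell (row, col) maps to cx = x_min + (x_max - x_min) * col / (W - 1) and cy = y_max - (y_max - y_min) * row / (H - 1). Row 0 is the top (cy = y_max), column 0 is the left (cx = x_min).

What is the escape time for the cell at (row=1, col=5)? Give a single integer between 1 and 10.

Answer: 10

Derivation:
z_0 = 0 + 0i, c = 0.1950 + -0.5560i
Iter 1: z = 0.1950 + -0.5560i, |z|^2 = 0.3472
Iter 2: z = -0.0761 + -0.7728i, |z|^2 = 0.6031
Iter 3: z = -0.3965 + -0.4384i, |z|^2 = 0.3494
Iter 4: z = 0.1600 + -0.2084i, |z|^2 = 0.0690
Iter 5: z = 0.1772 + -0.6227i, |z|^2 = 0.4192
Iter 6: z = -0.1614 + -0.7767i, |z|^2 = 0.6293
Iter 7: z = -0.3822 + -0.3053i, |z|^2 = 0.2393
Iter 8: z = 0.2478 + -0.3226i, |z|^2 = 0.1655
Iter 9: z = 0.1523 + -0.7159i, |z|^2 = 0.5357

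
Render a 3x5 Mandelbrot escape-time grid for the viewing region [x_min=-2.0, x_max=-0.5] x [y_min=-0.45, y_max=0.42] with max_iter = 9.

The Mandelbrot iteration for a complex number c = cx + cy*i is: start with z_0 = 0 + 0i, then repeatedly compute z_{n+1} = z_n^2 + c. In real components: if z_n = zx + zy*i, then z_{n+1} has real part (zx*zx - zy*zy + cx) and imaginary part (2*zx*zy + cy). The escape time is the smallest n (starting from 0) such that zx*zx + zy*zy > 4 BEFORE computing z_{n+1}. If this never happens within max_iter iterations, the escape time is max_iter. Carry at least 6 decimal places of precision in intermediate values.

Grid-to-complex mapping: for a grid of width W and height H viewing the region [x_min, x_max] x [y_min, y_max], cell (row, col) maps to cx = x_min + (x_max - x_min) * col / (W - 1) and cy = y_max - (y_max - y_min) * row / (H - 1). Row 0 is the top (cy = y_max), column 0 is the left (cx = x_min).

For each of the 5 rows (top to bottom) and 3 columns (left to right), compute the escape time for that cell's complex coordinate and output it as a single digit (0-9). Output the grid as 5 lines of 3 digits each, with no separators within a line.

Answer: 199
199
199
199
169

Derivation:
(row=0, col=0): c = -2.0000 + 0.4200i → escape time 1
(row=0, col=1): c = -1.2500 + 0.4200i → escape time 9
(row=0, col=2): c = -0.5000 + 0.4200i → escape time 9
(row=1, col=0): c = -2.0000 + 0.2025i → escape time 1
(row=1, col=1): c = -1.2500 + 0.2025i → escape time 9
(row=1, col=2): c = -0.5000 + 0.2025i → escape time 9
(row=2, col=0): c = -2.0000 + -0.0150i → escape time 1
(row=2, col=1): c = -1.2500 + -0.0150i → escape time 9
(row=2, col=2): c = -0.5000 + -0.0150i → escape time 9
(row=3, col=0): c = -2.0000 + -0.2325i → escape time 1
(row=3, col=1): c = -1.2500 + -0.2325i → escape time 9
(row=3, col=2): c = -0.5000 + -0.2325i → escape time 9
(row=4, col=0): c = -2.0000 + -0.4500i → escape time 1
(row=4, col=1): c = -1.2500 + -0.4500i → escape time 6
(row=4, col=2): c = -0.5000 + -0.4500i → escape time 9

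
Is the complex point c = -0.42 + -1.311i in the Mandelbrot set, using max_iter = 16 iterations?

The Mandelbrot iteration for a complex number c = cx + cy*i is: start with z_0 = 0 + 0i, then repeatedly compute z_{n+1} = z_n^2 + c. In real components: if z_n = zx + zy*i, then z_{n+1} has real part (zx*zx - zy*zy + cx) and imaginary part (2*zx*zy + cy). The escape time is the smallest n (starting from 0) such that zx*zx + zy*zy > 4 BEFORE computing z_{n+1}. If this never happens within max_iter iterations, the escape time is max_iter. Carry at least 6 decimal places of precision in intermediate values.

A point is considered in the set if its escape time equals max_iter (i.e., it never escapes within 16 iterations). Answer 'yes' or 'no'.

z_0 = 0 + 0i, c = -0.4200 + -1.3110i
Iter 1: z = -0.4200 + -1.3110i, |z|^2 = 1.8951
Iter 2: z = -1.9623 + -0.2098i, |z|^2 = 3.8947
Iter 3: z = 3.3867 + -0.4878i, |z|^2 = 11.7077
Escaped at iteration 3

Answer: no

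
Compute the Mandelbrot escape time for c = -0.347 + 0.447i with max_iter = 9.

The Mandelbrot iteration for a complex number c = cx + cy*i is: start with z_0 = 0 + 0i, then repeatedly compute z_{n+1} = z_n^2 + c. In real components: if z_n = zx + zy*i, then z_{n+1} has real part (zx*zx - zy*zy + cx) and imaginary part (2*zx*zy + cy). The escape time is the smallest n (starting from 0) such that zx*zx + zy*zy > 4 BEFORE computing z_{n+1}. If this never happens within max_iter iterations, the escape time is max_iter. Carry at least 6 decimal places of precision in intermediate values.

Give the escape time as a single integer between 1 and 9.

Answer: 9

Derivation:
z_0 = 0 + 0i, c = -0.3470 + 0.4470i
Iter 1: z = -0.3470 + 0.4470i, |z|^2 = 0.3202
Iter 2: z = -0.4264 + 0.1368i, |z|^2 = 0.2005
Iter 3: z = -0.1839 + 0.3304i, |z|^2 = 0.1429
Iter 4: z = -0.4223 + 0.3255i, |z|^2 = 0.2843
Iter 5: z = -0.2746 + 0.1721i, |z|^2 = 0.1050
Iter 6: z = -0.3012 + 0.3525i, |z|^2 = 0.2150
Iter 7: z = -0.3805 + 0.2347i, |z|^2 = 0.1999
Iter 8: z = -0.2573 + 0.2684i, |z|^2 = 0.1382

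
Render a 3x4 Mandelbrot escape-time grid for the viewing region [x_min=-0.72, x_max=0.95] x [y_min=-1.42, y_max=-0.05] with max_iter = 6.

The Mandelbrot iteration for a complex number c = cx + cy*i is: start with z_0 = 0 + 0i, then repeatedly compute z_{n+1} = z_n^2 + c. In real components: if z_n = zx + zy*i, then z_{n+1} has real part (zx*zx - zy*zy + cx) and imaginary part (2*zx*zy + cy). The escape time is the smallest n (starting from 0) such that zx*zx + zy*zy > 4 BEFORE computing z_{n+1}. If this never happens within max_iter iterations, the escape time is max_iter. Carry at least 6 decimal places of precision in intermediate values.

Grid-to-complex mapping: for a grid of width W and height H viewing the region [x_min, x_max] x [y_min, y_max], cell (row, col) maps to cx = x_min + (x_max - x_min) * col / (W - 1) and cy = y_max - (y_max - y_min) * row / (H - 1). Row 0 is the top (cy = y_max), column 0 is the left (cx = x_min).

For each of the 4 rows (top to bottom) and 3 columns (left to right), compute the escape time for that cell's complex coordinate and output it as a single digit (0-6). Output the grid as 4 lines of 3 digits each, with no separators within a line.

Answer: 663
662
442
222

Derivation:
(row=0, col=0): c = -0.7200 + -0.0500i → escape time 6
(row=0, col=1): c = 0.1150 + -0.0500i → escape time 6
(row=0, col=2): c = 0.9500 + -0.0500i → escape time 3
(row=1, col=0): c = -0.7200 + -0.5067i → escape time 6
(row=1, col=1): c = 0.1150 + -0.5067i → escape time 6
(row=1, col=2): c = 0.9500 + -0.5067i → escape time 2
(row=2, col=0): c = -0.7200 + -0.9633i → escape time 4
(row=2, col=1): c = 0.1150 + -0.9633i → escape time 4
(row=2, col=2): c = 0.9500 + -0.9633i → escape time 2
(row=3, col=0): c = -0.7200 + -1.4200i → escape time 2
(row=3, col=1): c = 0.1150 + -1.4200i → escape time 2
(row=3, col=2): c = 0.9500 + -1.4200i → escape time 2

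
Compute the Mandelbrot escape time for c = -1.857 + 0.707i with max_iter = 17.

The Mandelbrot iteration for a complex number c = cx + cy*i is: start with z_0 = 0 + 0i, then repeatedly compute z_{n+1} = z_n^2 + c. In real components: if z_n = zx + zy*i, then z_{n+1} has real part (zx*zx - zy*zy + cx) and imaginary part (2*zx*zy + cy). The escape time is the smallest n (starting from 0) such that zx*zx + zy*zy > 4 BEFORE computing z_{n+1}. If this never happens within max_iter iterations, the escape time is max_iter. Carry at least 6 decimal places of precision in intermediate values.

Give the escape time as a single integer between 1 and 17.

Answer: 2

Derivation:
z_0 = 0 + 0i, c = -1.8570 + 0.7070i
Iter 1: z = -1.8570 + 0.7070i, |z|^2 = 3.9483
Iter 2: z = 1.0916 + -1.9188i, |z|^2 = 4.8734
Escaped at iteration 2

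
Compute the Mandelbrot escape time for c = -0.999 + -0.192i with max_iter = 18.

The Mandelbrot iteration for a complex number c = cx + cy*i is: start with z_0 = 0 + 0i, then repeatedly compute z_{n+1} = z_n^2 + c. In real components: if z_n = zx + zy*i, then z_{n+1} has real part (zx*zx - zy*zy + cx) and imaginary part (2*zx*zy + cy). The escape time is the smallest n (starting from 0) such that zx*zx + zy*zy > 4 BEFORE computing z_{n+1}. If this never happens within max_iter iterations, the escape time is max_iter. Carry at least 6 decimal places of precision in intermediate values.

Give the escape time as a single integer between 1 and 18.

Answer: 18

Derivation:
z_0 = 0 + 0i, c = -0.9990 + -0.1920i
Iter 1: z = -0.9990 + -0.1920i, |z|^2 = 1.0349
Iter 2: z = -0.0379 + 0.1916i, |z|^2 = 0.0382
Iter 3: z = -1.0343 + -0.2065i, |z|^2 = 1.1124
Iter 4: z = 0.0281 + 0.2352i, |z|^2 = 0.0561
Iter 5: z = -1.0535 + -0.1788i, |z|^2 = 1.1419
Iter 6: z = 0.0789 + 0.1847i, |z|^2 = 0.0403
Iter 7: z = -1.0269 + -0.1628i, |z|^2 = 1.0810
Iter 8: z = 0.0290 + 0.1424i, |z|^2 = 0.0211
Iter 9: z = -1.0184 + -0.1837i, |z|^2 = 1.0710
Iter 10: z = 0.0045 + 0.1823i, |z|^2 = 0.0332
Iter 11: z = -1.0322 + -0.1904i, |z|^2 = 1.1017
Iter 12: z = 0.0302 + 0.2010i, |z|^2 = 0.0413
Iter 13: z = -1.0385 + -0.1799i, |z|^2 = 1.1108
Iter 14: z = 0.0471 + 0.1816i, |z|^2 = 0.0352
Iter 15: z = -1.0297 + -0.1749i, |z|^2 = 1.0910
Iter 16: z = 0.0308 + 0.1682i, |z|^2 = 0.0292
Iter 17: z = -1.0263 + -0.1816i, |z|^2 = 1.0864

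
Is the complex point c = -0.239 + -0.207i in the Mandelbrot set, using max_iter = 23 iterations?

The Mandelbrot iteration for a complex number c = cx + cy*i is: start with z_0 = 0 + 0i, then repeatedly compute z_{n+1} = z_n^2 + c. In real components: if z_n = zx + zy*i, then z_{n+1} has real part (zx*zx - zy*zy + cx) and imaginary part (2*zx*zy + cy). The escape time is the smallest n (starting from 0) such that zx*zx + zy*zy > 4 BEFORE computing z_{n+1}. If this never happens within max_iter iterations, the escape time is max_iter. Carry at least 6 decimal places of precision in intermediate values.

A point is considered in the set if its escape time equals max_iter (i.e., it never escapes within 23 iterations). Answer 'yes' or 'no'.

Answer: yes

Derivation:
z_0 = 0 + 0i, c = -0.2390 + -0.2070i
Iter 1: z = -0.2390 + -0.2070i, |z|^2 = 0.1000
Iter 2: z = -0.2247 + -0.1081i, |z|^2 = 0.0622
Iter 3: z = -0.2002 + -0.1584i, |z|^2 = 0.0652
Iter 4: z = -0.2240 + -0.1436i, |z|^2 = 0.0708
Iter 5: z = -0.2094 + -0.1427i, |z|^2 = 0.0642
Iter 6: z = -0.2155 + -0.1472i, |z|^2 = 0.0681
Iter 7: z = -0.2142 + -0.1435i, |z|^2 = 0.0665
Iter 8: z = -0.2137 + -0.1455i, |z|^2 = 0.0668
Iter 9: z = -0.2145 + -0.1448i, |z|^2 = 0.0670
Iter 10: z = -0.2140 + -0.1449i, |z|^2 = 0.0668
Iter 11: z = -0.2142 + -0.1450i, |z|^2 = 0.0669
Iter 12: z = -0.2141 + -0.1449i, |z|^2 = 0.0668
Iter 13: z = -0.2141 + -0.1450i, |z|^2 = 0.0669
Iter 14: z = -0.2142 + -0.1449i, |z|^2 = 0.0669
Iter 15: z = -0.2141 + -0.1449i, |z|^2 = 0.0669
Iter 16: z = -0.2141 + -0.1449i, |z|^2 = 0.0669
Iter 17: z = -0.2141 + -0.1449i, |z|^2 = 0.0669
Iter 18: z = -0.2141 + -0.1449i, |z|^2 = 0.0669
Iter 19: z = -0.2141 + -0.1449i, |z|^2 = 0.0669
Iter 20: z = -0.2141 + -0.1449i, |z|^2 = 0.0669
Iter 21: z = -0.2141 + -0.1449i, |z|^2 = 0.0669
Iter 22: z = -0.2141 + -0.1449i, |z|^2 = 0.0669
Did not escape in 23 iterations → in set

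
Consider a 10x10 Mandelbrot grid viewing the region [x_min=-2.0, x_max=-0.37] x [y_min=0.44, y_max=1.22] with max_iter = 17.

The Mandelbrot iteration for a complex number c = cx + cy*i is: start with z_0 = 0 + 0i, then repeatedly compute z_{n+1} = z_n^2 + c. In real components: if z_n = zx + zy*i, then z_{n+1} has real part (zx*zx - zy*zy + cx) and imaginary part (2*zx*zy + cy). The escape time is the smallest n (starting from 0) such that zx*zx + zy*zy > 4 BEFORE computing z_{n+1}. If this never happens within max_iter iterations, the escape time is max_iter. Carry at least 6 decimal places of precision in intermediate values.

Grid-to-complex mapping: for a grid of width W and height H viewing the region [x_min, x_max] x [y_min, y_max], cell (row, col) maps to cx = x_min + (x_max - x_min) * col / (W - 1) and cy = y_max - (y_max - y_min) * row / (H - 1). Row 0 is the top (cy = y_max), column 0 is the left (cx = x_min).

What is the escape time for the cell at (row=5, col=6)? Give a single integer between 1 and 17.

Answer: 4

Derivation:
z_0 = 0 + 0i, c = -0.9133 + 0.7867i
Iter 1: z = -0.9133 + 0.7867i, |z|^2 = 1.4530
Iter 2: z = -0.6980 + -0.6503i, |z|^2 = 0.9101
Iter 3: z = -0.8490 + 1.6945i, |z|^2 = 3.5922
Iter 4: z = -3.0638 + -2.0907i, |z|^2 = 13.7580
Escaped at iteration 4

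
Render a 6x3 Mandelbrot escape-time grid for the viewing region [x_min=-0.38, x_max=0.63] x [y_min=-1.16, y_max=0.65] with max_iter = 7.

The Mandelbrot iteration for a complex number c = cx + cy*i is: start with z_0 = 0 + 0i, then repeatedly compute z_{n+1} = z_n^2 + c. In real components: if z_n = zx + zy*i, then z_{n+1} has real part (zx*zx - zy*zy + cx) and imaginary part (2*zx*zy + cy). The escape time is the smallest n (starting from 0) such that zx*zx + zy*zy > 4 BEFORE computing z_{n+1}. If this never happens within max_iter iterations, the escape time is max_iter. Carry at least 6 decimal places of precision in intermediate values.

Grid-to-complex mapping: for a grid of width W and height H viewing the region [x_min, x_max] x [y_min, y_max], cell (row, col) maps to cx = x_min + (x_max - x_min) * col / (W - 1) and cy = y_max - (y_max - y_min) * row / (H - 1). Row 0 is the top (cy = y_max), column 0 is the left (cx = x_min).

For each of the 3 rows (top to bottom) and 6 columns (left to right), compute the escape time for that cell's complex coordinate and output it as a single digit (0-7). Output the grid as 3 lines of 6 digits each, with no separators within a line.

(row=0, col=0): c = -0.3800 + 0.6500i → escape time 7
(row=0, col=1): c = -0.1780 + 0.6500i → escape time 7
(row=0, col=2): c = 0.0240 + 0.6500i → escape time 7
(row=0, col=3): c = 0.2260 + 0.6500i → escape time 7
(row=0, col=4): c = 0.4280 + 0.6500i → escape time 6
(row=0, col=5): c = 0.6300 + 0.6500i → escape time 3
(row=1, col=0): c = -0.3800 + -0.2550i → escape time 7
(row=1, col=1): c = -0.1780 + -0.2550i → escape time 7
(row=1, col=2): c = 0.0240 + -0.2550i → escape time 7
(row=1, col=3): c = 0.2260 + -0.2550i → escape time 7
(row=1, col=4): c = 0.4280 + -0.2550i → escape time 7
(row=1, col=5): c = 0.6300 + -0.2550i → escape time 4
(row=2, col=0): c = -0.3800 + -1.1600i → escape time 3
(row=2, col=1): c = -0.1780 + -1.1600i → escape time 4
(row=2, col=2): c = 0.0240 + -1.1600i → escape time 3
(row=2, col=3): c = 0.2260 + -1.1600i → escape time 3
(row=2, col=4): c = 0.4280 + -1.1600i → escape time 2
(row=2, col=5): c = 0.6300 + -1.1600i → escape time 2

Answer: 777763
777774
343322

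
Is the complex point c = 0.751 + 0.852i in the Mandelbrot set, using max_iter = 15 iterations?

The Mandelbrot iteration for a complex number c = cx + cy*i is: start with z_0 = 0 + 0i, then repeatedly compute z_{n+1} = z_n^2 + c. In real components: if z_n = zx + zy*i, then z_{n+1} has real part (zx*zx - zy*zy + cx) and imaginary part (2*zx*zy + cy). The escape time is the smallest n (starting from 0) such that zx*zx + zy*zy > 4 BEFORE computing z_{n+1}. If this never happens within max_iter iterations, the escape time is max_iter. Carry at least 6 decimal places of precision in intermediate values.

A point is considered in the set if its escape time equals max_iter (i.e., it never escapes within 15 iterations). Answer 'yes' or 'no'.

z_0 = 0 + 0i, c = 0.7510 + 0.8520i
Iter 1: z = 0.7510 + 0.8520i, |z|^2 = 1.2899
Iter 2: z = 0.5891 + 2.1317i, |z|^2 = 4.8912
Escaped at iteration 2

Answer: no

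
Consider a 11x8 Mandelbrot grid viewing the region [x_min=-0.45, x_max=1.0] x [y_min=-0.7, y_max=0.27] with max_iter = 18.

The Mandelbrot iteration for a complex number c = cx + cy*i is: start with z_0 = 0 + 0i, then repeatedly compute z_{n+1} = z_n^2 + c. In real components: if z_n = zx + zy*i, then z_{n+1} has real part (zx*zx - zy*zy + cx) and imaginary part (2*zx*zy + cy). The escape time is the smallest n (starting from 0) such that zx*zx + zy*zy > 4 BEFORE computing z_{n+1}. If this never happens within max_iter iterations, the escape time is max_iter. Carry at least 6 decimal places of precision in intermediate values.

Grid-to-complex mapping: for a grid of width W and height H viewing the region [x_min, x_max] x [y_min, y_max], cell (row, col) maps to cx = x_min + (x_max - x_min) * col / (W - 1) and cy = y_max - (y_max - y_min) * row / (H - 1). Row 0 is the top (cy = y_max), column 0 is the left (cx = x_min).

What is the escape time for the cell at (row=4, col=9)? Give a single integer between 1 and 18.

z_0 = 0 + 0i, c = 0.8550 + -0.2843i
Iter 1: z = 0.8550 + -0.2843i, |z|^2 = 0.8118
Iter 2: z = 1.5052 + -0.7704i, |z|^2 = 2.8592
Iter 3: z = 2.5271 + -2.6036i, |z|^2 = 13.1648
Escaped at iteration 3

Answer: 3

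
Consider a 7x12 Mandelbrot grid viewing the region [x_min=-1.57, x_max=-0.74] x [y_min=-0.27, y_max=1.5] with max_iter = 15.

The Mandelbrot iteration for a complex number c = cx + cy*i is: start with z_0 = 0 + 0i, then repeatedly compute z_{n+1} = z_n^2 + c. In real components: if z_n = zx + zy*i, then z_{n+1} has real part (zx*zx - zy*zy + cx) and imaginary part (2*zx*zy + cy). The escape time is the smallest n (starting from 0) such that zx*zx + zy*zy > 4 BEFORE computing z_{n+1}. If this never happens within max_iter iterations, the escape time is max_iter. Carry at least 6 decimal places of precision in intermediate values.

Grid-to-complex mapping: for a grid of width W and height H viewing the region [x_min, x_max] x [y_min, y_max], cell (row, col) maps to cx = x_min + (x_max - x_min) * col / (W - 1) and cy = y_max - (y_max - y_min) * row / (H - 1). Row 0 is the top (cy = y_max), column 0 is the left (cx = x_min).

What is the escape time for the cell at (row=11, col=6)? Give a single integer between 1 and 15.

Answer: 14

Derivation:
z_0 = 0 + 0i, c = -0.7400 + -0.2700i
Iter 1: z = -0.7400 + -0.2700i, |z|^2 = 0.6205
Iter 2: z = -0.2653 + 0.1296i, |z|^2 = 0.0872
Iter 3: z = -0.6864 + -0.3388i, |z|^2 = 0.5859
Iter 4: z = -0.3836 + 0.1951i, |z|^2 = 0.1852
Iter 5: z = -0.6309 + -0.4197i, |z|^2 = 0.5741
Iter 6: z = -0.5181 + 0.2595i, |z|^2 = 0.3358
Iter 7: z = -0.5390 + -0.5389i, |z|^2 = 0.5809
Iter 8: z = -0.7399 + 0.3109i, |z|^2 = 0.6442
Iter 9: z = -0.2891 + -0.7301i, |z|^2 = 0.6166
Iter 10: z = -1.1894 + 0.1522i, |z|^2 = 1.4379
Iter 11: z = 0.6516 + -0.6320i, |z|^2 = 0.8239
Iter 12: z = -0.7149 + -1.0935i, |z|^2 = 1.7069
Iter 13: z = -1.4248 + 1.2935i, |z|^2 = 3.7032
Iter 14: z = -0.3831 + -3.9559i, |z|^2 = 15.7961
Escaped at iteration 14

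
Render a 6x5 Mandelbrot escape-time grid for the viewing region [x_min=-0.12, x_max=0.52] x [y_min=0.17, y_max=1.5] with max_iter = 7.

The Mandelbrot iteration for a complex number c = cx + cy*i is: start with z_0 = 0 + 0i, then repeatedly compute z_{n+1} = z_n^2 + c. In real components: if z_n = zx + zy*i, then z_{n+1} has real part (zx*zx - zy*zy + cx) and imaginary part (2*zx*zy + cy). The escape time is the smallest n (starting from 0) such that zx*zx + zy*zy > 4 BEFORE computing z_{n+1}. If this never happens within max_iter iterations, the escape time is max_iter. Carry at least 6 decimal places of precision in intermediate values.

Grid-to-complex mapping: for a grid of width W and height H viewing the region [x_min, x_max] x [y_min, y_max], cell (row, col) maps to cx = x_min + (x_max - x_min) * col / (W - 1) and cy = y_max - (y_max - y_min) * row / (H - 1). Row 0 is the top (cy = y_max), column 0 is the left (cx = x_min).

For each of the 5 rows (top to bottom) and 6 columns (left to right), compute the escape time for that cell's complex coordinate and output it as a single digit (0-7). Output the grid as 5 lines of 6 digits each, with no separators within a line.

(row=0, col=0): c = -0.1200 + 1.5000i → escape time 2
(row=0, col=1): c = 0.0080 + 1.5000i → escape time 2
(row=0, col=2): c = 0.1360 + 1.5000i → escape time 2
(row=0, col=3): c = 0.2640 + 1.5000i → escape time 2
(row=0, col=4): c = 0.3920 + 1.5000i → escape time 2
(row=0, col=5): c = 0.5200 + 1.5000i → escape time 2
(row=1, col=0): c = -0.1200 + 1.1675i → escape time 4
(row=1, col=1): c = 0.0080 + 1.1675i → escape time 3
(row=1, col=2): c = 0.1360 + 1.1675i → escape time 3
(row=1, col=3): c = 0.2640 + 1.1675i → escape time 2
(row=1, col=4): c = 0.3920 + 1.1675i → escape time 2
(row=1, col=5): c = 0.5200 + 1.1675i → escape time 2
(row=2, col=0): c = -0.1200 + 0.8350i → escape time 7
(row=2, col=1): c = 0.0080 + 0.8350i → escape time 7
(row=2, col=2): c = 0.1360 + 0.8350i → escape time 5
(row=2, col=3): c = 0.2640 + 0.8350i → escape time 4
(row=2, col=4): c = 0.3920 + 0.8350i → escape time 4
(row=2, col=5): c = 0.5200 + 0.8350i → escape time 3
(row=3, col=0): c = -0.1200 + 0.5025i → escape time 7
(row=3, col=1): c = 0.0080 + 0.5025i → escape time 7
(row=3, col=2): c = 0.1360 + 0.5025i → escape time 7
(row=3, col=3): c = 0.2640 + 0.5025i → escape time 7
(row=3, col=4): c = 0.3920 + 0.5025i → escape time 7
(row=3, col=5): c = 0.5200 + 0.5025i → escape time 4
(row=4, col=0): c = -0.1200 + 0.1700i → escape time 7
(row=4, col=1): c = 0.0080 + 0.1700i → escape time 7
(row=4, col=2): c = 0.1360 + 0.1700i → escape time 7
(row=4, col=3): c = 0.2640 + 0.1700i → escape time 7
(row=4, col=4): c = 0.3920 + 0.1700i → escape time 7
(row=4, col=5): c = 0.5200 + 0.1700i → escape time 5

Answer: 222222
433222
775443
777774
777775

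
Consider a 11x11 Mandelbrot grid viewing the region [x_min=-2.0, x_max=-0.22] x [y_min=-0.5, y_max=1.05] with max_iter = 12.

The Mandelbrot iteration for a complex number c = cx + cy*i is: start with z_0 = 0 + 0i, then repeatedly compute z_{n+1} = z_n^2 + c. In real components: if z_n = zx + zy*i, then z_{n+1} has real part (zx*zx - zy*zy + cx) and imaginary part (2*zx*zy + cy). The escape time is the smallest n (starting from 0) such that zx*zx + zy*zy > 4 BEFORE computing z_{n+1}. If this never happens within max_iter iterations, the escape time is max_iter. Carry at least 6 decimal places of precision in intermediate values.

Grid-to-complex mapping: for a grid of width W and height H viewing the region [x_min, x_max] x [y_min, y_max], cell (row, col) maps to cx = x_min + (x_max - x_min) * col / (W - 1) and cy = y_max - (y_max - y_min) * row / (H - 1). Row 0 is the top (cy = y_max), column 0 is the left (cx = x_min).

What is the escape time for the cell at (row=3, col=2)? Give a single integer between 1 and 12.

Answer: 3

Derivation:
z_0 = 0 + 0i, c = -1.6440 + 0.5850i
Iter 1: z = -1.6440 + 0.5850i, |z|^2 = 3.0450
Iter 2: z = 0.7165 + -1.3385i, |z|^2 = 2.3049
Iter 3: z = -2.9221 + -1.3331i, |z|^2 = 10.3160
Escaped at iteration 3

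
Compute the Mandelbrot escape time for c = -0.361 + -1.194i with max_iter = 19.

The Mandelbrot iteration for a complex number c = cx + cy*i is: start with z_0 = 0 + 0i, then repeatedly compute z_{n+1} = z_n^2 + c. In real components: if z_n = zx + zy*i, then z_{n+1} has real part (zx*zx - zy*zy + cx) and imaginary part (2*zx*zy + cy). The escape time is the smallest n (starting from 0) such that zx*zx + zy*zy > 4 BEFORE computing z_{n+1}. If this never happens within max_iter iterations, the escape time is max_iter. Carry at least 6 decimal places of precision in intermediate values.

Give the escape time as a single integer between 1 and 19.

z_0 = 0 + 0i, c = -0.3610 + -1.1940i
Iter 1: z = -0.3610 + -1.1940i, |z|^2 = 1.5560
Iter 2: z = -1.6563 + -0.3319i, |z|^2 = 2.8536
Iter 3: z = 2.2722 + -0.0944i, |z|^2 = 5.1718
Escaped at iteration 3

Answer: 3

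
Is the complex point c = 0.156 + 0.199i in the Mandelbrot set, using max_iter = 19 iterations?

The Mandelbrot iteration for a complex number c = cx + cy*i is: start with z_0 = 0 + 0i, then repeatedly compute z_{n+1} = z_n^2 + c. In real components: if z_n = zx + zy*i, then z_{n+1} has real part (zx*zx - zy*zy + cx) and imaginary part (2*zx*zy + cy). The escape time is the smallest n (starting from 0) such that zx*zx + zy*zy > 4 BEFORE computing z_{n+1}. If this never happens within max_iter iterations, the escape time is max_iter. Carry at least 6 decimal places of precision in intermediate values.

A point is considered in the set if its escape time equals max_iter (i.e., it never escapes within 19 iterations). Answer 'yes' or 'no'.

z_0 = 0 + 0i, c = 0.1560 + 0.1990i
Iter 1: z = 0.1560 + 0.1990i, |z|^2 = 0.0639
Iter 2: z = 0.1407 + 0.2611i, |z|^2 = 0.0880
Iter 3: z = 0.1076 + 0.2725i, |z|^2 = 0.0858
Iter 4: z = 0.0933 + 0.2577i, |z|^2 = 0.0751
Iter 5: z = 0.0983 + 0.2471i, |z|^2 = 0.0707
Iter 6: z = 0.1046 + 0.2476i, |z|^2 = 0.0722
Iter 7: z = 0.1056 + 0.2508i, |z|^2 = 0.0741
Iter 8: z = 0.1043 + 0.2520i, |z|^2 = 0.0744
Iter 9: z = 0.1034 + 0.2515i, |z|^2 = 0.0740
Iter 10: z = 0.1034 + 0.2510i, |z|^2 = 0.0737
Iter 11: z = 0.1037 + 0.2509i, |z|^2 = 0.0737
Iter 12: z = 0.1038 + 0.2510i, |z|^2 = 0.0738
Iter 13: z = 0.1038 + 0.2511i, |z|^2 = 0.0738
Iter 14: z = 0.1037 + 0.2511i, |z|^2 = 0.0738
Iter 15: z = 0.1037 + 0.2511i, |z|^2 = 0.0738
Iter 16: z = 0.1037 + 0.2511i, |z|^2 = 0.0738
Iter 17: z = 0.1037 + 0.2511i, |z|^2 = 0.0738
Iter 18: z = 0.1037 + 0.2511i, |z|^2 = 0.0738
Did not escape in 19 iterations → in set

Answer: yes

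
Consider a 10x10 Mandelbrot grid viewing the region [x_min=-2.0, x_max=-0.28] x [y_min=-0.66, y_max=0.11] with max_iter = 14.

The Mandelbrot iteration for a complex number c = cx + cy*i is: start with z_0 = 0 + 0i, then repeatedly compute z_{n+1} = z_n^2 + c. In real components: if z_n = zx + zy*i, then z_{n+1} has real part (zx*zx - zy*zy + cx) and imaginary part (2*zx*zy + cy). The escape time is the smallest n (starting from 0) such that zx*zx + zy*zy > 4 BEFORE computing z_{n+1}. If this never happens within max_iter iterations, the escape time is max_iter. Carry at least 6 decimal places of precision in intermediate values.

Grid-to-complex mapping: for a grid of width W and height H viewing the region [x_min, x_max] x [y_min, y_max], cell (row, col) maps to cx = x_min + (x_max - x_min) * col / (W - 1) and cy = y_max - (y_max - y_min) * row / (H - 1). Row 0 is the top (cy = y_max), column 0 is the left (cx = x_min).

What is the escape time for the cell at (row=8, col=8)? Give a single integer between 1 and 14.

Answer: 14

Derivation:
z_0 = 0 + 0i, c = -0.4711 + -0.5744i
Iter 1: z = -0.4711 + -0.5744i, |z|^2 = 0.5519
Iter 2: z = -0.5792 + -0.0332i, |z|^2 = 0.3365
Iter 3: z = -0.1368 + -0.5360i, |z|^2 = 0.3060
Iter 4: z = -0.7397 + -0.4278i, |z|^2 = 0.7302
Iter 5: z = -0.1070 + 0.0584i, |z|^2 = 0.0149
Iter 6: z = -0.4631 + -0.5869i, |z|^2 = 0.5590
Iter 7: z = -0.6012 + -0.0308i, |z|^2 = 0.3624
Iter 8: z = -0.1107 + -0.5374i, |z|^2 = 0.3010
Iter 9: z = -0.7476 + -0.4555i, |z|^2 = 0.7665
Iter 10: z = -0.1197 + 0.1067i, |z|^2 = 0.0257
Iter 11: z = -0.4682 + -0.6000i, |z|^2 = 0.5792
Iter 12: z = -0.6119 + -0.0127i, |z|^2 = 0.3746
Iter 13: z = -0.0969 + -0.5590i, |z|^2 = 0.3218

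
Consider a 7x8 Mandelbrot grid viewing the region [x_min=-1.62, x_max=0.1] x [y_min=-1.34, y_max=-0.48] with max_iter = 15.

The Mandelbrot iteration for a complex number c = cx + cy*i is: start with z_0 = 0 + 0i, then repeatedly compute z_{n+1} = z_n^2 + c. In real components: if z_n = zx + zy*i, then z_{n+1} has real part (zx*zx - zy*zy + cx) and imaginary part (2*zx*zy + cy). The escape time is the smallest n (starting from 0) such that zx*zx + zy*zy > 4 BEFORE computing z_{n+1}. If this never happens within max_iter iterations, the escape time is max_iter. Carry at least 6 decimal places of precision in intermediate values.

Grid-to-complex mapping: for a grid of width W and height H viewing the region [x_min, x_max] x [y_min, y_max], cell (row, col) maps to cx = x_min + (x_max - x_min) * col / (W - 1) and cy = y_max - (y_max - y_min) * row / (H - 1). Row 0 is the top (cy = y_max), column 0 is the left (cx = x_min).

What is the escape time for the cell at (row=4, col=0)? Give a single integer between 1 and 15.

z_0 = 0 + 0i, c = -1.6200 + -0.9714i
Iter 1: z = -1.6200 + -0.9714i, |z|^2 = 3.5681
Iter 2: z = 0.0607 + 2.1760i, |z|^2 = 4.7387
Escaped at iteration 2

Answer: 2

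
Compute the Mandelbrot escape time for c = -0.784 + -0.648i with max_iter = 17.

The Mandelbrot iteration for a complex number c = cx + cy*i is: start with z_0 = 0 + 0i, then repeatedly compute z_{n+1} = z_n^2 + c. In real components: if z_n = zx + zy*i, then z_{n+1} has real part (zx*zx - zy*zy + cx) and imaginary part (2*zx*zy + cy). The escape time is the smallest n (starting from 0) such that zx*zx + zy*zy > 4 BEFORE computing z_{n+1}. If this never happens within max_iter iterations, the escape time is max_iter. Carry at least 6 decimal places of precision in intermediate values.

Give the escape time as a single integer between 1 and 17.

Answer: 5

Derivation:
z_0 = 0 + 0i, c = -0.7840 + -0.6480i
Iter 1: z = -0.7840 + -0.6480i, |z|^2 = 1.0346
Iter 2: z = -0.5892 + 0.3681i, |z|^2 = 0.4827
Iter 3: z = -0.5723 + -1.0818i, |z|^2 = 1.4977
Iter 4: z = -1.6267 + 0.5901i, |z|^2 = 2.9945
Iter 5: z = 1.5140 + -2.5678i, |z|^2 = 8.8861
Escaped at iteration 5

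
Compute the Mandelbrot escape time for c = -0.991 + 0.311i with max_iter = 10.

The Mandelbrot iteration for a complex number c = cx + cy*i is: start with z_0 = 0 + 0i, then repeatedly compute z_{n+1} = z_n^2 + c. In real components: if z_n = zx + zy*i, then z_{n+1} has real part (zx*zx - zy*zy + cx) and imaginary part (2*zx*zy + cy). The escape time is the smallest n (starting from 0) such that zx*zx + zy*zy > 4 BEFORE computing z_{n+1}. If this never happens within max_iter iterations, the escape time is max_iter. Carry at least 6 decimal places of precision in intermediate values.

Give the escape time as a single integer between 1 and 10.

z_0 = 0 + 0i, c = -0.9910 + 0.3110i
Iter 1: z = -0.9910 + 0.3110i, |z|^2 = 1.0788
Iter 2: z = -0.1056 + -0.3054i, |z|^2 = 0.1044
Iter 3: z = -1.0731 + 0.3755i, |z|^2 = 1.2926
Iter 4: z = 0.0195 + -0.4950i, |z|^2 = 0.2454
Iter 5: z = -1.2356 + 0.2916i, |z|^2 = 1.6118
Iter 6: z = 0.4507 + -0.4097i, |z|^2 = 0.3710
Iter 7: z = -0.9558 + -0.0583i, |z|^2 = 0.9169
Iter 8: z = -0.0809 + 0.4224i, |z|^2 = 0.1850
Iter 9: z = -1.1629 + 0.2427i, |z|^2 = 1.4112

Answer: 10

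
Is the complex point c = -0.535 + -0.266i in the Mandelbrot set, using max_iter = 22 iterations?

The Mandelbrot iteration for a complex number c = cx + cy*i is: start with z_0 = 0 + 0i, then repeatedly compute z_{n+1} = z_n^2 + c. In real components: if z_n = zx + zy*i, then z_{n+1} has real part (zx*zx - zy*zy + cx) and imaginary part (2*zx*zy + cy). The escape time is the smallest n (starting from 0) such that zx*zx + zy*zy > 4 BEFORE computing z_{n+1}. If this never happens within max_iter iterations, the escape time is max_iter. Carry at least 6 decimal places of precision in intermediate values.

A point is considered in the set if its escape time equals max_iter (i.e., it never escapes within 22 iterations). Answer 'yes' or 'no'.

z_0 = 0 + 0i, c = -0.5350 + -0.2660i
Iter 1: z = -0.5350 + -0.2660i, |z|^2 = 0.3570
Iter 2: z = -0.3195 + 0.0186i, |z|^2 = 0.1024
Iter 3: z = -0.4332 + -0.2779i, |z|^2 = 0.2649
Iter 4: z = -0.4245 + -0.0252i, |z|^2 = 0.1809
Iter 5: z = -0.3554 + -0.2446i, |z|^2 = 0.1861
Iter 6: z = -0.4685 + -0.0921i, |z|^2 = 0.2280
Iter 7: z = -0.3240 + -0.1797i, |z|^2 = 0.1372
Iter 8: z = -0.4623 + -0.1496i, |z|^2 = 0.2361
Iter 9: z = -0.3436 + -0.1277i, |z|^2 = 0.1344
Iter 10: z = -0.4332 + -0.1782i, |z|^2 = 0.2194
Iter 11: z = -0.3791 + -0.1116i, |z|^2 = 0.1562
Iter 12: z = -0.4037 + -0.1814i, |z|^2 = 0.1959
Iter 13: z = -0.4049 + -0.1195i, |z|^2 = 0.1782
Iter 14: z = -0.3853 + -0.1692i, |z|^2 = 0.1771
Iter 15: z = -0.4152 + -0.1356i, |z|^2 = 0.1907
Iter 16: z = -0.3810 + -0.1534i, |z|^2 = 0.1687
Iter 17: z = -0.4134 + -0.1491i, |z|^2 = 0.1931
Iter 18: z = -0.3864 + -0.1428i, |z|^2 = 0.1697
Iter 19: z = -0.4061 + -0.1557i, |z|^2 = 0.1892
Iter 20: z = -0.3943 + -0.1395i, |z|^2 = 0.1750
Iter 21: z = -0.3990 + -0.1559i, |z|^2 = 0.1835
Did not escape in 22 iterations → in set

Answer: yes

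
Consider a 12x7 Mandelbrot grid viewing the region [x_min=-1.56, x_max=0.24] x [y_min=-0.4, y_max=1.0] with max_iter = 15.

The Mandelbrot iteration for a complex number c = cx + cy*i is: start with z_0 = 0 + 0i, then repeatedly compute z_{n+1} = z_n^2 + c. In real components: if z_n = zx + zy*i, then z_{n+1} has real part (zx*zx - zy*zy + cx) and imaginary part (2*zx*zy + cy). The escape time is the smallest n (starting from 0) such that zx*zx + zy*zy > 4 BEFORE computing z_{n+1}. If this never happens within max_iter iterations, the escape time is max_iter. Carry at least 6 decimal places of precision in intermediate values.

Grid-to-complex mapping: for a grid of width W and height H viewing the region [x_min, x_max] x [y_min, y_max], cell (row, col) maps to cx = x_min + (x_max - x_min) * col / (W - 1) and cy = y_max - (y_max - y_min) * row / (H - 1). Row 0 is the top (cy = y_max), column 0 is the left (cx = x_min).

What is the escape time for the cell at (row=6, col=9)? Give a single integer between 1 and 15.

z_0 = 0 + 0i, c = -0.0873 + -0.4000i
Iter 1: z = -0.0873 + -0.4000i, |z|^2 = 0.1676
Iter 2: z = -0.2397 + -0.3302i, |z|^2 = 0.1665
Iter 3: z = -0.1389 + -0.2417i, |z|^2 = 0.0777
Iter 4: z = -0.1264 + -0.3329i, |z|^2 = 0.1268
Iter 5: z = -0.1821 + -0.3158i, |z|^2 = 0.1329
Iter 6: z = -0.1539 + -0.2850i, |z|^2 = 0.1049
Iter 7: z = -0.1448 + -0.3123i, |z|^2 = 0.1185
Iter 8: z = -0.1638 + -0.3095i, |z|^2 = 0.1227
Iter 9: z = -0.1563 + -0.2986i, |z|^2 = 0.1136
Iter 10: z = -0.1520 + -0.3067i, |z|^2 = 0.1172
Iter 11: z = -0.1582 + -0.3068i, |z|^2 = 0.1191
Iter 12: z = -0.1563 + -0.3029i, |z|^2 = 0.1162
Iter 13: z = -0.1546 + -0.3053i, |z|^2 = 0.1171
Iter 14: z = -0.1566 + -0.3056i, |z|^2 = 0.1179

Answer: 15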